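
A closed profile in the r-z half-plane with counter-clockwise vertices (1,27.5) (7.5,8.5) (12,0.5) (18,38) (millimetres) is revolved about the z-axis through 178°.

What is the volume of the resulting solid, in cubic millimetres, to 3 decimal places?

Volume = 9577.007 mm³

Profile (r,z), 4 vertices: (1,27.5) (7.5,8.5) (12,0.5) (18,38)
edge 0: (1,27.5)→(7.5,8.5)  cross = 1·8.5 − 7.5·27.5 = -197.7500; (r_i+r_j)·cross = 8.5·-197.7500 = -1680.8750
edge 1: (7.5,8.5)→(12,0.5)  cross = 7.5·0.5 − 12·8.5 = -98.2500; (r_i+r_j)·cross = 19.5·-98.2500 = -1915.8750
edge 2: (12,0.5)→(18,38)  cross = 12·38 − 18·0.5 = 447.0000; (r_i+r_j)·cross = 30·447.0000 = 13410.0000
edge 3: (18,38)→(1,27.5)  cross = 18·27.5 − 1·38 = 457.0000; (r_i+r_j)·cross = 19·457.0000 = 8683.0000
Σcross = 608.0000 → A = |Σcross|/2 = 304.0000 mm²
Σ(r_i+r_j)·cross = 18496.2500 → first moment M = |Σ|/6 = 3082.7083
R_c = M/A = 3082.7083/304.0000 = 10.1405 mm
θ = 178° = 3.106686 rad
V = θ·R_c·A = 3.106686·10.1405·304.0000 = 9577.007 mm³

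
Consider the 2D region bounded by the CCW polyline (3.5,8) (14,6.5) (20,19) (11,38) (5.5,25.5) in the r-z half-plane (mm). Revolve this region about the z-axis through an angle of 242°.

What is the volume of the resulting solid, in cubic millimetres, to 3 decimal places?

Volume = 14723.543 mm³

Profile (r,z), 5 vertices: (3.5,8) (14,6.5) (20,19) (11,38) (5.5,25.5)
edge 0: (3.5,8)→(14,6.5)  cross = 3.5·6.5 − 14·8 = -89.2500; (r_i+r_j)·cross = 17.5·-89.2500 = -1561.8750
edge 1: (14,6.5)→(20,19)  cross = 14·19 − 20·6.5 = 136.0000; (r_i+r_j)·cross = 34·136.0000 = 4624.0000
edge 2: (20,19)→(11,38)  cross = 20·38 − 11·19 = 551.0000; (r_i+r_j)·cross = 31·551.0000 = 17081.0000
edge 3: (11,38)→(5.5,25.5)  cross = 11·25.5 − 5.5·38 = 71.5000; (r_i+r_j)·cross = 16.5·71.5000 = 1179.7500
edge 4: (5.5,25.5)→(3.5,8)  cross = 5.5·8 − 3.5·25.5 = -45.2500; (r_i+r_j)·cross = 9·-45.2500 = -407.2500
Σcross = 624.0000 → A = |Σcross|/2 = 312.0000 mm²
Σ(r_i+r_j)·cross = 20915.6250 → first moment M = |Σ|/6 = 3485.9375
R_c = M/A = 3485.9375/312.0000 = 11.1729 mm
θ = 242° = 4.223697 rad
V = θ·R_c·A = 4.223697·11.1729·312.0000 = 14723.543 mm³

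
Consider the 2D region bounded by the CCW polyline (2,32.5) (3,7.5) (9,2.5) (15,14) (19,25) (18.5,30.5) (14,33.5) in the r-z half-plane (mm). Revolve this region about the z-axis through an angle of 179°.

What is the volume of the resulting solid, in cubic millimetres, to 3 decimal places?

Profile (r,z), 7 vertices: (2,32.5) (3,7.5) (9,2.5) (15,14) (19,25) (18.5,30.5) (14,33.5)
edge 0: (2,32.5)→(3,7.5)  cross = 2·7.5 − 3·32.5 = -82.5000; (r_i+r_j)·cross = 5·-82.5000 = -412.5000
edge 1: (3,7.5)→(9,2.5)  cross = 3·2.5 − 9·7.5 = -60.0000; (r_i+r_j)·cross = 12·-60.0000 = -720.0000
edge 2: (9,2.5)→(15,14)  cross = 9·14 − 15·2.5 = 88.5000; (r_i+r_j)·cross = 24·88.5000 = 2124.0000
edge 3: (15,14)→(19,25)  cross = 15·25 − 19·14 = 109.0000; (r_i+r_j)·cross = 34·109.0000 = 3706.0000
edge 4: (19,25)→(18.5,30.5)  cross = 19·30.5 − 18.5·25 = 117.0000; (r_i+r_j)·cross = 37.5·117.0000 = 4387.5000
edge 5: (18.5,30.5)→(14,33.5)  cross = 18.5·33.5 − 14·30.5 = 192.7500; (r_i+r_j)·cross = 32.5·192.7500 = 6264.3750
edge 6: (14,33.5)→(2,32.5)  cross = 14·32.5 − 2·33.5 = 388.0000; (r_i+r_j)·cross = 16·388.0000 = 6208.0000
Σcross = 752.7500 → A = |Σcross|/2 = 376.3750 mm²
Σ(r_i+r_j)·cross = 21557.3750 → first moment M = |Σ|/6 = 3592.8958
R_c = M/A = 3592.8958/376.3750 = 9.5461 mm
θ = 179° = 3.124139 rad
V = θ·R_c·A = 3.124139·9.5461·376.3750 = 11224.707 mm³

Volume = 11224.707 mm³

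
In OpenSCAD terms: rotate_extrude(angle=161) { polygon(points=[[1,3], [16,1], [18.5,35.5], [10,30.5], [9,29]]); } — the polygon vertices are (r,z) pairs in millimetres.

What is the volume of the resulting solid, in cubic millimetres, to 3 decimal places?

Profile (r,z), 5 vertices: (1,3) (16,1) (18.5,35.5) (10,30.5) (9,29)
edge 0: (1,3)→(16,1)  cross = 1·1 − 16·3 = -47.0000; (r_i+r_j)·cross = 17·-47.0000 = -799.0000
edge 1: (16,1)→(18.5,35.5)  cross = 16·35.5 − 18.5·1 = 549.5000; (r_i+r_j)·cross = 34.5·549.5000 = 18957.7500
edge 2: (18.5,35.5)→(10,30.5)  cross = 18.5·30.5 − 10·35.5 = 209.2500; (r_i+r_j)·cross = 28.5·209.2500 = 5963.6250
edge 3: (10,30.5)→(9,29)  cross = 10·29 − 9·30.5 = 15.5000; (r_i+r_j)·cross = 19·15.5000 = 294.5000
edge 4: (9,29)→(1,3)  cross = 9·3 − 1·29 = -2.0000; (r_i+r_j)·cross = 10·-2.0000 = -20.0000
Σcross = 725.2500 → A = |Σcross|/2 = 362.6250 mm²
Σ(r_i+r_j)·cross = 24396.8750 → first moment M = |Σ|/6 = 4066.1458
R_c = M/A = 4066.1458/362.6250 = 11.2131 mm
θ = 161° = 2.809980 rad
V = θ·R_c·A = 2.809980·11.2131·362.6250 = 11425.789 mm³

Volume = 11425.789 mm³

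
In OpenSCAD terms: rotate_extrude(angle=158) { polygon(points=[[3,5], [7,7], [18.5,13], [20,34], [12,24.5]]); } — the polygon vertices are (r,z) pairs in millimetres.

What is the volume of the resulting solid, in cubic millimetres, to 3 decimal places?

Volume = 7126.725 mm³

Profile (r,z), 5 vertices: (3,5) (7,7) (18.5,13) (20,34) (12,24.5)
edge 0: (3,5)→(7,7)  cross = 3·7 − 7·5 = -14.0000; (r_i+r_j)·cross = 10·-14.0000 = -140.0000
edge 1: (7,7)→(18.5,13)  cross = 7·13 − 18.5·7 = -38.5000; (r_i+r_j)·cross = 25.5·-38.5000 = -981.7500
edge 2: (18.5,13)→(20,34)  cross = 18.5·34 − 20·13 = 369.0000; (r_i+r_j)·cross = 38.5·369.0000 = 14206.5000
edge 3: (20,34)→(12,24.5)  cross = 20·24.5 − 12·34 = 82.0000; (r_i+r_j)·cross = 32·82.0000 = 2624.0000
edge 4: (12,24.5)→(3,5)  cross = 12·5 − 3·24.5 = -13.5000; (r_i+r_j)·cross = 15·-13.5000 = -202.5000
Σcross = 385.0000 → A = |Σcross|/2 = 192.5000 mm²
Σ(r_i+r_j)·cross = 15506.2500 → first moment M = |Σ|/6 = 2584.3750
R_c = M/A = 2584.3750/192.5000 = 13.4253 mm
θ = 158° = 2.757620 rad
V = θ·R_c·A = 2.757620·13.4253·192.5000 = 7126.725 mm³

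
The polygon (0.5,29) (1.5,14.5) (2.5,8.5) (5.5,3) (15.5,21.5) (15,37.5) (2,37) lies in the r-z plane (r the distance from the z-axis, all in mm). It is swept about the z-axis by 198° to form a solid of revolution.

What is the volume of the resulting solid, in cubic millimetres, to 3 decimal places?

Volume = 9893.170 mm³

Profile (r,z), 7 vertices: (0.5,29) (1.5,14.5) (2.5,8.5) (5.5,3) (15.5,21.5) (15,37.5) (2,37)
edge 0: (0.5,29)→(1.5,14.5)  cross = 0.5·14.5 − 1.5·29 = -36.2500; (r_i+r_j)·cross = 2·-36.2500 = -72.5000
edge 1: (1.5,14.5)→(2.5,8.5)  cross = 1.5·8.5 − 2.5·14.5 = -23.5000; (r_i+r_j)·cross = 4·-23.5000 = -94.0000
edge 2: (2.5,8.5)→(5.5,3)  cross = 2.5·3 − 5.5·8.5 = -39.2500; (r_i+r_j)·cross = 8·-39.2500 = -314.0000
edge 3: (5.5,3)→(15.5,21.5)  cross = 5.5·21.5 − 15.5·3 = 71.7500; (r_i+r_j)·cross = 21·71.7500 = 1506.7500
edge 4: (15.5,21.5)→(15,37.5)  cross = 15.5·37.5 − 15·21.5 = 258.7500; (r_i+r_j)·cross = 30.5·258.7500 = 7891.8750
edge 5: (15,37.5)→(2,37)  cross = 15·37 − 2·37.5 = 480.0000; (r_i+r_j)·cross = 17·480.0000 = 8160.0000
edge 6: (2,37)→(0.5,29)  cross = 2·29 − 0.5·37 = 39.5000; (r_i+r_j)·cross = 2.5·39.5000 = 98.7500
Σcross = 751.0000 → A = |Σcross|/2 = 375.5000 mm²
Σ(r_i+r_j)·cross = 17176.8750 → first moment M = |Σ|/6 = 2862.8125
R_c = M/A = 2862.8125/375.5000 = 7.6240 mm
θ = 198° = 3.455752 rad
V = θ·R_c·A = 3.455752·7.6240·375.5000 = 9893.170 mm³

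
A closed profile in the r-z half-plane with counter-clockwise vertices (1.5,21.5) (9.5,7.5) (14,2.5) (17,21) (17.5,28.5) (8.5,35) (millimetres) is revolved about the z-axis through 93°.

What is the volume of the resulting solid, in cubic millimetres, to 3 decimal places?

Profile (r,z), 6 vertices: (1.5,21.5) (9.5,7.5) (14,2.5) (17,21) (17.5,28.5) (8.5,35)
edge 0: (1.5,21.5)→(9.5,7.5)  cross = 1.5·7.5 − 9.5·21.5 = -193.0000; (r_i+r_j)·cross = 11·-193.0000 = -2123.0000
edge 1: (9.5,7.5)→(14,2.5)  cross = 9.5·2.5 − 14·7.5 = -81.2500; (r_i+r_j)·cross = 23.5·-81.2500 = -1909.3750
edge 2: (14,2.5)→(17,21)  cross = 14·21 − 17·2.5 = 251.5000; (r_i+r_j)·cross = 31·251.5000 = 7796.5000
edge 3: (17,21)→(17.5,28.5)  cross = 17·28.5 − 17.5·21 = 117.0000; (r_i+r_j)·cross = 34.5·117.0000 = 4036.5000
edge 4: (17.5,28.5)→(8.5,35)  cross = 17.5·35 − 8.5·28.5 = 370.2500; (r_i+r_j)·cross = 26·370.2500 = 9626.5000
edge 5: (8.5,35)→(1.5,21.5)  cross = 8.5·21.5 − 1.5·35 = 130.2500; (r_i+r_j)·cross = 10·130.2500 = 1302.5000
Σcross = 594.7500 → A = |Σcross|/2 = 297.3750 mm²
Σ(r_i+r_j)·cross = 18729.6250 → first moment M = |Σ|/6 = 3121.6042
R_c = M/A = 3121.6042/297.3750 = 10.4972 mm
θ = 93° = 1.623156 rad
V = θ·R_c·A = 1.623156·10.4972·297.3750 = 5066.851 mm³

Volume = 5066.851 mm³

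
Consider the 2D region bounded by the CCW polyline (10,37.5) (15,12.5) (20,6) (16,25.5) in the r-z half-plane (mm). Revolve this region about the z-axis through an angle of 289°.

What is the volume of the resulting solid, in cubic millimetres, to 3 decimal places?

Profile (r,z), 4 vertices: (10,37.5) (15,12.5) (20,6) (16,25.5)
edge 0: (10,37.5)→(15,12.5)  cross = 10·12.5 − 15·37.5 = -437.5000; (r_i+r_j)·cross = 25·-437.5000 = -10937.5000
edge 1: (15,12.5)→(20,6)  cross = 15·6 − 20·12.5 = -160.0000; (r_i+r_j)·cross = 35·-160.0000 = -5600.0000
edge 2: (20,6)→(16,25.5)  cross = 20·25.5 − 16·6 = 414.0000; (r_i+r_j)·cross = 36·414.0000 = 14904.0000
edge 3: (16,25.5)→(10,37.5)  cross = 16·37.5 − 10·25.5 = 345.0000; (r_i+r_j)·cross = 26·345.0000 = 8970.0000
Σcross = 161.5000 → A = |Σcross|/2 = 80.7500 mm²
Σ(r_i+r_j)·cross = 7336.5000 → first moment M = |Σ|/6 = 1222.7500
R_c = M/A = 1222.7500/80.7500 = 15.1424 mm
θ = 289° = 5.044002 rad
V = θ·R_c·A = 5.044002·15.1424·80.7500 = 6167.553 mm³

Volume = 6167.553 mm³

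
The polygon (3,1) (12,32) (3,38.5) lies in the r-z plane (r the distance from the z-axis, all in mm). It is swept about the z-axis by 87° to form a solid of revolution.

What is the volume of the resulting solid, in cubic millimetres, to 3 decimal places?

Volume = 1537.417 mm³

Profile (r,z), 3 vertices: (3,1) (12,32) (3,38.5)
edge 0: (3,1)→(12,32)  cross = 3·32 − 12·1 = 84.0000; (r_i+r_j)·cross = 15·84.0000 = 1260.0000
edge 1: (12,32)→(3,38.5)  cross = 12·38.5 − 3·32 = 366.0000; (r_i+r_j)·cross = 15·366.0000 = 5490.0000
edge 2: (3,38.5)→(3,1)  cross = 3·1 − 3·38.5 = -112.5000; (r_i+r_j)·cross = 6·-112.5000 = -675.0000
Σcross = 337.5000 → A = |Σcross|/2 = 168.7500 mm²
Σ(r_i+r_j)·cross = 6075.0000 → first moment M = |Σ|/6 = 1012.5000
R_c = M/A = 1012.5000/168.7500 = 6.0000 mm
θ = 87° = 1.518436 rad
V = θ·R_c·A = 1.518436·6.0000·168.7500 = 1537.417 mm³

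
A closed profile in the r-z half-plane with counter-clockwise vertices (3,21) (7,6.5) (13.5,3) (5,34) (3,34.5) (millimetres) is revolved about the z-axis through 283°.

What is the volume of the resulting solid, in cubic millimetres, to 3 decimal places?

Volume = 4850.066 mm³

Profile (r,z), 5 vertices: (3,21) (7,6.5) (13.5,3) (5,34) (3,34.5)
edge 0: (3,21)→(7,6.5)  cross = 3·6.5 − 7·21 = -127.5000; (r_i+r_j)·cross = 10·-127.5000 = -1275.0000
edge 1: (7,6.5)→(13.5,3)  cross = 7·3 − 13.5·6.5 = -66.7500; (r_i+r_j)·cross = 20.5·-66.7500 = -1368.3750
edge 2: (13.5,3)→(5,34)  cross = 13.5·34 − 5·3 = 444.0000; (r_i+r_j)·cross = 18.5·444.0000 = 8214.0000
edge 3: (5,34)→(3,34.5)  cross = 5·34.5 − 3·34 = 70.5000; (r_i+r_j)·cross = 8·70.5000 = 564.0000
edge 4: (3,34.5)→(3,21)  cross = 3·21 − 3·34.5 = -40.5000; (r_i+r_j)·cross = 6·-40.5000 = -243.0000
Σcross = 279.7500 → A = |Σcross|/2 = 139.8750 mm²
Σ(r_i+r_j)·cross = 5891.6250 → first moment M = |Σ|/6 = 981.9375
R_c = M/A = 981.9375/139.8750 = 7.0201 mm
θ = 283° = 4.939282 rad
V = θ·R_c·A = 4.939282·7.0201·139.8750 = 4850.066 mm³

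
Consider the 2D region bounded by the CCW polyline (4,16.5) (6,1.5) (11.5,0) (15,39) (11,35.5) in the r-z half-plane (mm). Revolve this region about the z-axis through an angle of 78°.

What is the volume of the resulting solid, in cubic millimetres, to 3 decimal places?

Profile (r,z), 5 vertices: (4,16.5) (6,1.5) (11.5,0) (15,39) (11,35.5)
edge 0: (4,16.5)→(6,1.5)  cross = 4·1.5 − 6·16.5 = -93.0000; (r_i+r_j)·cross = 10·-93.0000 = -930.0000
edge 1: (6,1.5)→(11.5,0)  cross = 6·0 − 11.5·1.5 = -17.2500; (r_i+r_j)·cross = 17.5·-17.2500 = -301.8750
edge 2: (11.5,0)→(15,39)  cross = 11.5·39 − 15·0 = 448.5000; (r_i+r_j)·cross = 26.5·448.5000 = 11885.2500
edge 3: (15,39)→(11,35.5)  cross = 15·35.5 − 11·39 = 103.5000; (r_i+r_j)·cross = 26·103.5000 = 2691.0000
edge 4: (11,35.5)→(4,16.5)  cross = 11·16.5 − 4·35.5 = 39.5000; (r_i+r_j)·cross = 15·39.5000 = 592.5000
Σcross = 481.2500 → A = |Σcross|/2 = 240.6250 mm²
Σ(r_i+r_j)·cross = 13936.8750 → first moment M = |Σ|/6 = 2322.8125
R_c = M/A = 2322.8125/240.6250 = 9.6532 mm
θ = 78° = 1.361357 rad
V = θ·R_c·A = 1.361357·9.6532·240.6250 = 3162.177 mm³

Volume = 3162.177 mm³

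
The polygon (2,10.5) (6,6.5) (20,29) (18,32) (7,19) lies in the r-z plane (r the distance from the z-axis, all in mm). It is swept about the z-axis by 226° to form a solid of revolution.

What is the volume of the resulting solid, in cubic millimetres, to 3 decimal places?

Profile (r,z), 5 vertices: (2,10.5) (6,6.5) (20,29) (18,32) (7,19)
edge 0: (2,10.5)→(6,6.5)  cross = 2·6.5 − 6·10.5 = -50.0000; (r_i+r_j)·cross = 8·-50.0000 = -400.0000
edge 1: (6,6.5)→(20,29)  cross = 6·29 − 20·6.5 = 44.0000; (r_i+r_j)·cross = 26·44.0000 = 1144.0000
edge 2: (20,29)→(18,32)  cross = 20·32 − 18·29 = 118.0000; (r_i+r_j)·cross = 38·118.0000 = 4484.0000
edge 3: (18,32)→(7,19)  cross = 18·19 − 7·32 = 118.0000; (r_i+r_j)·cross = 25·118.0000 = 2950.0000
edge 4: (7,19)→(2,10.5)  cross = 7·10.5 − 2·19 = 35.5000; (r_i+r_j)·cross = 9·35.5000 = 319.5000
Σcross = 265.5000 → A = |Σcross|/2 = 132.7500 mm²
Σ(r_i+r_j)·cross = 8497.5000 → first moment M = |Σ|/6 = 1416.2500
R_c = M/A = 1416.2500/132.7500 = 10.6685 mm
θ = 226° = 3.944444 rad
V = θ·R_c·A = 3.944444·10.6685·132.7500 = 5586.319 mm³

Volume = 5586.319 mm³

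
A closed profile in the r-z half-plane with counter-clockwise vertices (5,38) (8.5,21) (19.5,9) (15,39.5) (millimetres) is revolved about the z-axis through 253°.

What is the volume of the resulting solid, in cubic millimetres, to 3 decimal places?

Volume = 12584.053 mm³

Profile (r,z), 4 vertices: (5,38) (8.5,21) (19.5,9) (15,39.5)
edge 0: (5,38)→(8.5,21)  cross = 5·21 − 8.5·38 = -218.0000; (r_i+r_j)·cross = 13.5·-218.0000 = -2943.0000
edge 1: (8.5,21)→(19.5,9)  cross = 8.5·9 − 19.5·21 = -333.0000; (r_i+r_j)·cross = 28·-333.0000 = -9324.0000
edge 2: (19.5,9)→(15,39.5)  cross = 19.5·39.5 − 15·9 = 635.2500; (r_i+r_j)·cross = 34.5·635.2500 = 21916.1250
edge 3: (15,39.5)→(5,38)  cross = 15·38 − 5·39.5 = 372.5000; (r_i+r_j)·cross = 20·372.5000 = 7450.0000
Σcross = 456.7500 → A = |Σcross|/2 = 228.3750 mm²
Σ(r_i+r_j)·cross = 17099.1250 → first moment M = |Σ|/6 = 2849.8542
R_c = M/A = 2849.8542/228.3750 = 12.4788 mm
θ = 253° = 4.415683 rad
V = θ·R_c·A = 4.415683·12.4788·228.3750 = 12584.053 mm³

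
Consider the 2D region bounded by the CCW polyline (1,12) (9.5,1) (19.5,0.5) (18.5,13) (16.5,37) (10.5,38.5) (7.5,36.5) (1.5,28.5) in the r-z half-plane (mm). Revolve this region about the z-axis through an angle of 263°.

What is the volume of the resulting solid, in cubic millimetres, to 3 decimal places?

Volume = 25923.436 mm³

Profile (r,z), 8 vertices: (1,12) (9.5,1) (19.5,0.5) (18.5,13) (16.5,37) (10.5,38.5) (7.5,36.5) (1.5,28.5)
edge 0: (1,12)→(9.5,1)  cross = 1·1 − 9.5·12 = -113.0000; (r_i+r_j)·cross = 10.5·-113.0000 = -1186.5000
edge 1: (9.5,1)→(19.5,0.5)  cross = 9.5·0.5 − 19.5·1 = -14.7500; (r_i+r_j)·cross = 29·-14.7500 = -427.7500
edge 2: (19.5,0.5)→(18.5,13)  cross = 19.5·13 − 18.5·0.5 = 244.2500; (r_i+r_j)·cross = 38·244.2500 = 9281.5000
edge 3: (18.5,13)→(16.5,37)  cross = 18.5·37 − 16.5·13 = 470.0000; (r_i+r_j)·cross = 35·470.0000 = 16450.0000
edge 4: (16.5,37)→(10.5,38.5)  cross = 16.5·38.5 − 10.5·37 = 246.7500; (r_i+r_j)·cross = 27·246.7500 = 6662.2500
edge 5: (10.5,38.5)→(7.5,36.5)  cross = 10.5·36.5 − 7.5·38.5 = 94.5000; (r_i+r_j)·cross = 18·94.5000 = 1701.0000
edge 6: (7.5,36.5)→(1.5,28.5)  cross = 7.5·28.5 − 1.5·36.5 = 159.0000; (r_i+r_j)·cross = 9·159.0000 = 1431.0000
edge 7: (1.5,28.5)→(1,12)  cross = 1.5·12 − 1·28.5 = -10.5000; (r_i+r_j)·cross = 2.5·-10.5000 = -26.2500
Σcross = 1076.2500 → A = |Σcross|/2 = 538.1250 mm²
Σ(r_i+r_j)·cross = 33885.2500 → first moment M = |Σ|/6 = 5647.5417
R_c = M/A = 5647.5417/538.1250 = 10.4949 mm
θ = 263° = 4.590216 rad
V = θ·R_c·A = 4.590216·10.4949·538.1250 = 25923.436 mm³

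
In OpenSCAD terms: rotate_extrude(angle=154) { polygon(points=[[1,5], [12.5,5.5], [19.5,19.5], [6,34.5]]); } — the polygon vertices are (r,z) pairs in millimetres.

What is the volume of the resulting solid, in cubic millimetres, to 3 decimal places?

Volume = 7946.334 mm³

Profile (r,z), 4 vertices: (1,5) (12.5,5.5) (19.5,19.5) (6,34.5)
edge 0: (1,5)→(12.5,5.5)  cross = 1·5.5 − 12.5·5 = -57.0000; (r_i+r_j)·cross = 13.5·-57.0000 = -769.5000
edge 1: (12.5,5.5)→(19.5,19.5)  cross = 12.5·19.5 − 19.5·5.5 = 136.5000; (r_i+r_j)·cross = 32·136.5000 = 4368.0000
edge 2: (19.5,19.5)→(6,34.5)  cross = 19.5·34.5 − 6·19.5 = 555.7500; (r_i+r_j)·cross = 25.5·555.7500 = 14171.6250
edge 3: (6,34.5)→(1,5)  cross = 6·5 − 1·34.5 = -4.5000; (r_i+r_j)·cross = 7·-4.5000 = -31.5000
Σcross = 630.7500 → A = |Σcross|/2 = 315.3750 mm²
Σ(r_i+r_j)·cross = 17738.6250 → first moment M = |Σ|/6 = 2956.4375
R_c = M/A = 2956.4375/315.3750 = 9.3744 mm
θ = 154° = 2.687807 rad
V = θ·R_c·A = 2.687807·9.3744·315.3750 = 7946.334 mm³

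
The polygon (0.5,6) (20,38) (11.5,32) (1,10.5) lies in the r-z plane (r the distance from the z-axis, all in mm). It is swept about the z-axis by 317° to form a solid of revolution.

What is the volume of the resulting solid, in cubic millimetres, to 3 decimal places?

Volume = 5011.237 mm³

Profile (r,z), 4 vertices: (0.5,6) (20,38) (11.5,32) (1,10.5)
edge 0: (0.5,6)→(20,38)  cross = 0.5·38 − 20·6 = -101.0000; (r_i+r_j)·cross = 20.5·-101.0000 = -2070.5000
edge 1: (20,38)→(11.5,32)  cross = 20·32 − 11.5·38 = 203.0000; (r_i+r_j)·cross = 31.5·203.0000 = 6394.5000
edge 2: (11.5,32)→(1,10.5)  cross = 11.5·10.5 − 1·32 = 88.7500; (r_i+r_j)·cross = 12.5·88.7500 = 1109.3750
edge 3: (1,10.5)→(0.5,6)  cross = 1·6 − 0.5·10.5 = 0.7500; (r_i+r_j)·cross = 1.5·0.7500 = 1.1250
Σcross = 191.5000 → A = |Σcross|/2 = 95.7500 mm²
Σ(r_i+r_j)·cross = 5434.5000 → first moment M = |Σ|/6 = 905.7500
R_c = M/A = 905.7500/95.7500 = 9.4595 mm
θ = 317° = 5.532694 rad
V = θ·R_c·A = 5.532694·9.4595·95.7500 = 5011.237 mm³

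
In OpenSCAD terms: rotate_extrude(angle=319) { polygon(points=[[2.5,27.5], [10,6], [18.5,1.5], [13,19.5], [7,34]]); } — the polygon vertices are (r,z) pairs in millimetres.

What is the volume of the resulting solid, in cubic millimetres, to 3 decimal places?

Volume = 11037.420 mm³

Profile (r,z), 5 vertices: (2.5,27.5) (10,6) (18.5,1.5) (13,19.5) (7,34)
edge 0: (2.5,27.5)→(10,6)  cross = 2.5·6 − 10·27.5 = -260.0000; (r_i+r_j)·cross = 12.5·-260.0000 = -3250.0000
edge 1: (10,6)→(18.5,1.5)  cross = 10·1.5 − 18.5·6 = -96.0000; (r_i+r_j)·cross = 28.5·-96.0000 = -2736.0000
edge 2: (18.5,1.5)→(13,19.5)  cross = 18.5·19.5 − 13·1.5 = 341.2500; (r_i+r_j)·cross = 31.5·341.2500 = 10749.3750
edge 3: (13,19.5)→(7,34)  cross = 13·34 − 7·19.5 = 305.5000; (r_i+r_j)·cross = 20·305.5000 = 6110.0000
edge 4: (7,34)→(2.5,27.5)  cross = 7·27.5 − 2.5·34 = 107.5000; (r_i+r_j)·cross = 9.5·107.5000 = 1021.2500
Σcross = 398.2500 → A = |Σcross|/2 = 199.1250 mm²
Σ(r_i+r_j)·cross = 11894.6250 → first moment M = |Σ|/6 = 1982.4375
R_c = M/A = 1982.4375/199.1250 = 9.9557 mm
θ = 319° = 5.567600 rad
V = θ·R_c·A = 5.567600·9.9557·199.1250 = 11037.420 mm³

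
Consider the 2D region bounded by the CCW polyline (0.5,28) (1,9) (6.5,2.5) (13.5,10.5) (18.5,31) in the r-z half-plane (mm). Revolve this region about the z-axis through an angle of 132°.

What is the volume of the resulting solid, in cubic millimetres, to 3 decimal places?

Profile (r,z), 5 vertices: (0.5,28) (1,9) (6.5,2.5) (13.5,10.5) (18.5,31)
edge 0: (0.5,28)→(1,9)  cross = 0.5·9 − 1·28 = -23.5000; (r_i+r_j)·cross = 1.5·-23.5000 = -35.2500
edge 1: (1,9)→(6.5,2.5)  cross = 1·2.5 − 6.5·9 = -56.0000; (r_i+r_j)·cross = 7.5·-56.0000 = -420.0000
edge 2: (6.5,2.5)→(13.5,10.5)  cross = 6.5·10.5 − 13.5·2.5 = 34.5000; (r_i+r_j)·cross = 20·34.5000 = 690.0000
edge 3: (13.5,10.5)→(18.5,31)  cross = 13.5·31 − 18.5·10.5 = 224.2500; (r_i+r_j)·cross = 32·224.2500 = 7176.0000
edge 4: (18.5,31)→(0.5,28)  cross = 18.5·28 − 0.5·31 = 502.5000; (r_i+r_j)·cross = 19·502.5000 = 9547.5000
Σcross = 681.7500 → A = |Σcross|/2 = 340.8750 mm²
Σ(r_i+r_j)·cross = 16958.2500 → first moment M = |Σ|/6 = 2826.3750
R_c = M/A = 2826.3750/340.8750 = 8.2915 mm
θ = 132° = 2.303835 rad
V = θ·R_c·A = 2.303835·8.2915·340.8750 = 6511.501 mm³

Volume = 6511.501 mm³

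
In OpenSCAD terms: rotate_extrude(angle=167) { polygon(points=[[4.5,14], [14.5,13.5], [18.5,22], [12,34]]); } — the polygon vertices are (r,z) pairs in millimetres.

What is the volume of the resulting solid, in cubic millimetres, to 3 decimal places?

Profile (r,z), 4 vertices: (4.5,14) (14.5,13.5) (18.5,22) (12,34)
edge 0: (4.5,14)→(14.5,13.5)  cross = 4.5·13.5 − 14.5·14 = -142.2500; (r_i+r_j)·cross = 19·-142.2500 = -2702.7500
edge 1: (14.5,13.5)→(18.5,22)  cross = 14.5·22 − 18.5·13.5 = 69.2500; (r_i+r_j)·cross = 33·69.2500 = 2285.2500
edge 2: (18.5,22)→(12,34)  cross = 18.5·34 − 12·22 = 365.0000; (r_i+r_j)·cross = 30.5·365.0000 = 11132.5000
edge 3: (12,34)→(4.5,14)  cross = 12·14 − 4.5·34 = 15.0000; (r_i+r_j)·cross = 16.5·15.0000 = 247.5000
Σcross = 307.0000 → A = |Σcross|/2 = 153.5000 mm²
Σ(r_i+r_j)·cross = 10962.5000 → first moment M = |Σ|/6 = 1827.0833
R_c = M/A = 1827.0833/153.5000 = 11.9028 mm
θ = 167° = 2.914700 rad
V = θ·R_c·A = 2.914700·11.9028·153.5000 = 5325.400 mm³

Volume = 5325.400 mm³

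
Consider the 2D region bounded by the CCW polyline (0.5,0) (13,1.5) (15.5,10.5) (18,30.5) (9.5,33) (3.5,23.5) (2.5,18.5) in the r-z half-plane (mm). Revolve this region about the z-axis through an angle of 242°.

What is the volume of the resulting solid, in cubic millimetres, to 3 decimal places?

Profile (r,z), 7 vertices: (0.5,0) (13,1.5) (15.5,10.5) (18,30.5) (9.5,33) (3.5,23.5) (2.5,18.5)
edge 0: (0.5,0)→(13,1.5)  cross = 0.5·1.5 − 13·0 = 0.7500; (r_i+r_j)·cross = 13.5·0.7500 = 10.1250
edge 1: (13,1.5)→(15.5,10.5)  cross = 13·10.5 − 15.5·1.5 = 113.2500; (r_i+r_j)·cross = 28.5·113.2500 = 3227.6250
edge 2: (15.5,10.5)→(18,30.5)  cross = 15.5·30.5 − 18·10.5 = 283.7500; (r_i+r_j)·cross = 33.5·283.7500 = 9505.6250
edge 3: (18,30.5)→(9.5,33)  cross = 18·33 − 9.5·30.5 = 304.2500; (r_i+r_j)·cross = 27.5·304.2500 = 8366.8750
edge 4: (9.5,33)→(3.5,23.5)  cross = 9.5·23.5 − 3.5·33 = 107.7500; (r_i+r_j)·cross = 13·107.7500 = 1400.7500
edge 5: (3.5,23.5)→(2.5,18.5)  cross = 3.5·18.5 − 2.5·23.5 = 6.0000; (r_i+r_j)·cross = 6·6.0000 = 36.0000
edge 6: (2.5,18.5)→(0.5,0)  cross = 2.5·0 − 0.5·18.5 = -9.2500; (r_i+r_j)·cross = 3·-9.2500 = -27.7500
Σcross = 806.5000 → A = |Σcross|/2 = 403.2500 mm²
Σ(r_i+r_j)·cross = 22519.2500 → first moment M = |Σ|/6 = 3753.2083
R_c = M/A = 3753.2083/403.2500 = 9.3074 mm
θ = 242° = 4.223697 rad
V = θ·R_c·A = 4.223697·9.3074·403.2500 = 15852.414 mm³

Volume = 15852.414 mm³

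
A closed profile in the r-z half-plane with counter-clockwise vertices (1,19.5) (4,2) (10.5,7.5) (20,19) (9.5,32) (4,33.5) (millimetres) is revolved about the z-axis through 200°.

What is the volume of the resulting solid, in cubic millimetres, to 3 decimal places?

Volume = 10242.974 mm³

Profile (r,z), 6 vertices: (1,19.5) (4,2) (10.5,7.5) (20,19) (9.5,32) (4,33.5)
edge 0: (1,19.5)→(4,2)  cross = 1·2 − 4·19.5 = -76.0000; (r_i+r_j)·cross = 5·-76.0000 = -380.0000
edge 1: (4,2)→(10.5,7.5)  cross = 4·7.5 − 10.5·2 = 9.0000; (r_i+r_j)·cross = 14.5·9.0000 = 130.5000
edge 2: (10.5,7.5)→(20,19)  cross = 10.5·19 − 20·7.5 = 49.5000; (r_i+r_j)·cross = 30.5·49.5000 = 1509.7500
edge 3: (20,19)→(9.5,32)  cross = 20·32 − 9.5·19 = 459.5000; (r_i+r_j)·cross = 29.5·459.5000 = 13555.2500
edge 4: (9.5,32)→(4,33.5)  cross = 9.5·33.5 − 4·32 = 190.2500; (r_i+r_j)·cross = 13.5·190.2500 = 2568.3750
edge 5: (4,33.5)→(1,19.5)  cross = 4·19.5 − 1·33.5 = 44.5000; (r_i+r_j)·cross = 5·44.5000 = 222.5000
Σcross = 676.7500 → A = |Σcross|/2 = 338.3750 mm²
Σ(r_i+r_j)·cross = 17606.3750 → first moment M = |Σ|/6 = 2934.3958
R_c = M/A = 2934.3958/338.3750 = 8.6720 mm
θ = 200° = 3.490659 rad
V = θ·R_c·A = 3.490659·8.6720·338.3750 = 10242.974 mm³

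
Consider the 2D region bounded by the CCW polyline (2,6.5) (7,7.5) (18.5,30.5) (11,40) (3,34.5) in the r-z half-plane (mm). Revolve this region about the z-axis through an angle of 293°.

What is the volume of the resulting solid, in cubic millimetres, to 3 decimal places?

Volume = 14446.420 mm³

Profile (r,z), 5 vertices: (2,6.5) (7,7.5) (18.5,30.5) (11,40) (3,34.5)
edge 0: (2,6.5)→(7,7.5)  cross = 2·7.5 − 7·6.5 = -30.5000; (r_i+r_j)·cross = 9·-30.5000 = -274.5000
edge 1: (7,7.5)→(18.5,30.5)  cross = 7·30.5 − 18.5·7.5 = 74.7500; (r_i+r_j)·cross = 25.5·74.7500 = 1906.1250
edge 2: (18.5,30.5)→(11,40)  cross = 18.5·40 − 11·30.5 = 404.5000; (r_i+r_j)·cross = 29.5·404.5000 = 11932.7500
edge 3: (11,40)→(3,34.5)  cross = 11·34.5 − 3·40 = 259.5000; (r_i+r_j)·cross = 14·259.5000 = 3633.0000
edge 4: (3,34.5)→(2,6.5)  cross = 3·6.5 − 2·34.5 = -49.5000; (r_i+r_j)·cross = 5·-49.5000 = -247.5000
Σcross = 658.7500 → A = |Σcross|/2 = 329.3750 mm²
Σ(r_i+r_j)·cross = 16949.8750 → first moment M = |Σ|/6 = 2824.9792
R_c = M/A = 2824.9792/329.3750 = 8.5768 mm
θ = 293° = 5.113815 rad
V = θ·R_c·A = 5.113815·8.5768·329.3750 = 14446.420 mm³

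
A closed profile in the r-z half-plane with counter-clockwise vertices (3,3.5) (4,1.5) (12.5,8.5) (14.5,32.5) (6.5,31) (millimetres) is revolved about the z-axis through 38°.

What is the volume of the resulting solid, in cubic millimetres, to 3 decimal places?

Volume = 1344.357 mm³

Profile (r,z), 5 vertices: (3,3.5) (4,1.5) (12.5,8.5) (14.5,32.5) (6.5,31)
edge 0: (3,3.5)→(4,1.5)  cross = 3·1.5 − 4·3.5 = -9.5000; (r_i+r_j)·cross = 7·-9.5000 = -66.5000
edge 1: (4,1.5)→(12.5,8.5)  cross = 4·8.5 − 12.5·1.5 = 15.2500; (r_i+r_j)·cross = 16.5·15.2500 = 251.6250
edge 2: (12.5,8.5)→(14.5,32.5)  cross = 12.5·32.5 − 14.5·8.5 = 283.0000; (r_i+r_j)·cross = 27·283.0000 = 7641.0000
edge 3: (14.5,32.5)→(6.5,31)  cross = 14.5·31 − 6.5·32.5 = 238.2500; (r_i+r_j)·cross = 21·238.2500 = 5003.2500
edge 4: (6.5,31)→(3,3.5)  cross = 6.5·3.5 − 3·31 = -70.2500; (r_i+r_j)·cross = 9.5·-70.2500 = -667.3750
Σcross = 456.7500 → A = |Σcross|/2 = 228.3750 mm²
Σ(r_i+r_j)·cross = 12162.0000 → first moment M = |Σ|/6 = 2027.0000
R_c = M/A = 2027.0000/228.3750 = 8.8758 mm
θ = 38° = 0.663225 rad
V = θ·R_c·A = 0.663225·8.8758·228.3750 = 1344.357 mm³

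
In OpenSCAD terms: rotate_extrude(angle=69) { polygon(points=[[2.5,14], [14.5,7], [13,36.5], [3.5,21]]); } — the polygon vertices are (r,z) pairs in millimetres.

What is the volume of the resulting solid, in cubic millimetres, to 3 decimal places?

Profile (r,z), 4 vertices: (2.5,14) (14.5,7) (13,36.5) (3.5,21)
edge 0: (2.5,14)→(14.5,7)  cross = 2.5·7 − 14.5·14 = -185.5000; (r_i+r_j)·cross = 17·-185.5000 = -3153.5000
edge 1: (14.5,7)→(13,36.5)  cross = 14.5·36.5 − 13·7 = 438.2500; (r_i+r_j)·cross = 27.5·438.2500 = 12051.8750
edge 2: (13,36.5)→(3.5,21)  cross = 13·21 − 3.5·36.5 = 145.2500; (r_i+r_j)·cross = 16.5·145.2500 = 2396.6250
edge 3: (3.5,21)→(2.5,14)  cross = 3.5·14 − 2.5·21 = -3.5000; (r_i+r_j)·cross = 6·-3.5000 = -21.0000
Σcross = 394.5000 → A = |Σcross|/2 = 197.2500 mm²
Σ(r_i+r_j)·cross = 11274.0000 → first moment M = |Σ|/6 = 1879.0000
R_c = M/A = 1879.0000/197.2500 = 9.5260 mm
θ = 69° = 1.204277 rad
V = θ·R_c·A = 1.204277·9.5260·197.2500 = 2262.837 mm³

Volume = 2262.837 mm³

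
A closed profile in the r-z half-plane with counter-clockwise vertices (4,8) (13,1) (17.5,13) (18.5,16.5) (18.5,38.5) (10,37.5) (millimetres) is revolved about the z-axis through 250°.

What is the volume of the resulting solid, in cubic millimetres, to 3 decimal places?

Volume = 20024.835 mm³

Profile (r,z), 6 vertices: (4,8) (13,1) (17.5,13) (18.5,16.5) (18.5,38.5) (10,37.5)
edge 0: (4,8)→(13,1)  cross = 4·1 − 13·8 = -100.0000; (r_i+r_j)·cross = 17·-100.0000 = -1700.0000
edge 1: (13,1)→(17.5,13)  cross = 13·13 − 17.5·1 = 151.5000; (r_i+r_j)·cross = 30.5·151.5000 = 4620.7500
edge 2: (17.5,13)→(18.5,16.5)  cross = 17.5·16.5 − 18.5·13 = 48.2500; (r_i+r_j)·cross = 36·48.2500 = 1737.0000
edge 3: (18.5,16.5)→(18.5,38.5)  cross = 18.5·38.5 − 18.5·16.5 = 407.0000; (r_i+r_j)·cross = 37·407.0000 = 15059.0000
edge 4: (18.5,38.5)→(10,37.5)  cross = 18.5·37.5 − 10·38.5 = 308.7500; (r_i+r_j)·cross = 28.5·308.7500 = 8799.3750
edge 5: (10,37.5)→(4,8)  cross = 10·8 − 4·37.5 = -70.0000; (r_i+r_j)·cross = 14·-70.0000 = -980.0000
Σcross = 745.5000 → A = |Σcross|/2 = 372.7500 mm²
Σ(r_i+r_j)·cross = 27536.1250 → first moment M = |Σ|/6 = 4589.3542
R_c = M/A = 4589.3542/372.7500 = 12.3122 mm
θ = 250° = 4.363323 rad
V = θ·R_c·A = 4.363323·12.3122·372.7500 = 20024.835 mm³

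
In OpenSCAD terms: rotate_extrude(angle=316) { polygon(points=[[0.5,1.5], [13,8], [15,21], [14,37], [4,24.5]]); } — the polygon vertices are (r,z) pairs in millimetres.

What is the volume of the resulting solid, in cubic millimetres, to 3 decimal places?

Profile (r,z), 5 vertices: (0.5,1.5) (13,8) (15,21) (14,37) (4,24.5)
edge 0: (0.5,1.5)→(13,8)  cross = 0.5·8 − 13·1.5 = -15.5000; (r_i+r_j)·cross = 13.5·-15.5000 = -209.2500
edge 1: (13,8)→(15,21)  cross = 13·21 − 15·8 = 153.0000; (r_i+r_j)·cross = 28·153.0000 = 4284.0000
edge 2: (15,21)→(14,37)  cross = 15·37 − 14·21 = 261.0000; (r_i+r_j)·cross = 29·261.0000 = 7569.0000
edge 3: (14,37)→(4,24.5)  cross = 14·24.5 − 4·37 = 195.0000; (r_i+r_j)·cross = 18·195.0000 = 3510.0000
edge 4: (4,24.5)→(0.5,1.5)  cross = 4·1.5 − 0.5·24.5 = -6.2500; (r_i+r_j)·cross = 4.5·-6.2500 = -28.1250
Σcross = 587.2500 → A = |Σcross|/2 = 293.6250 mm²
Σ(r_i+r_j)·cross = 15125.6250 → first moment M = |Σ|/6 = 2520.9375
R_c = M/A = 2520.9375/293.6250 = 8.5856 mm
θ = 316° = 5.515240 rad
V = θ·R_c·A = 5.515240·8.5856·293.6250 = 13903.576 mm³

Volume = 13903.576 mm³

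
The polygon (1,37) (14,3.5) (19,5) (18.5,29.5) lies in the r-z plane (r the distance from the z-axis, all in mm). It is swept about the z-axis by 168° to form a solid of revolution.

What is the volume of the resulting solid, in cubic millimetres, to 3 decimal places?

Profile (r,z), 4 vertices: (1,37) (14,3.5) (19,5) (18.5,29.5)
edge 0: (1,37)→(14,3.5)  cross = 1·3.5 − 14·37 = -514.5000; (r_i+r_j)·cross = 15·-514.5000 = -7717.5000
edge 1: (14,3.5)→(19,5)  cross = 14·5 − 19·3.5 = 3.5000; (r_i+r_j)·cross = 33·3.5000 = 115.5000
edge 2: (19,5)→(18.5,29.5)  cross = 19·29.5 − 18.5·5 = 468.0000; (r_i+r_j)·cross = 37.5·468.0000 = 17550.0000
edge 3: (18.5,29.5)→(1,37)  cross = 18.5·37 − 1·29.5 = 655.0000; (r_i+r_j)·cross = 19.5·655.0000 = 12772.5000
Σcross = 612.0000 → A = |Σcross|/2 = 306.0000 mm²
Σ(r_i+r_j)·cross = 22720.5000 → first moment M = |Σ|/6 = 3786.7500
R_c = M/A = 3786.7500/306.0000 = 12.3750 mm
θ = 168° = 2.932153 rad
V = θ·R_c·A = 2.932153·12.3750·306.0000 = 11103.331 mm³

Volume = 11103.331 mm³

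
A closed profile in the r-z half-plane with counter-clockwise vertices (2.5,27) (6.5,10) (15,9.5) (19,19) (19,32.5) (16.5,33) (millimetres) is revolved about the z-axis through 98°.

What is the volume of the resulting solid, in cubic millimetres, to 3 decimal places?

Volume = 5748.944 mm³

Profile (r,z), 6 vertices: (2.5,27) (6.5,10) (15,9.5) (19,19) (19,32.5) (16.5,33)
edge 0: (2.5,27)→(6.5,10)  cross = 2.5·10 − 6.5·27 = -150.5000; (r_i+r_j)·cross = 9·-150.5000 = -1354.5000
edge 1: (6.5,10)→(15,9.5)  cross = 6.5·9.5 − 15·10 = -88.2500; (r_i+r_j)·cross = 21.5·-88.2500 = -1897.3750
edge 2: (15,9.5)→(19,19)  cross = 15·19 − 19·9.5 = 104.5000; (r_i+r_j)·cross = 34·104.5000 = 3553.0000
edge 3: (19,19)→(19,32.5)  cross = 19·32.5 − 19·19 = 256.5000; (r_i+r_j)·cross = 38·256.5000 = 9747.0000
edge 4: (19,32.5)→(16.5,33)  cross = 19·33 − 16.5·32.5 = 90.7500; (r_i+r_j)·cross = 35.5·90.7500 = 3221.6250
edge 5: (16.5,33)→(2.5,27)  cross = 16.5·27 − 2.5·33 = 363.0000; (r_i+r_j)·cross = 19·363.0000 = 6897.0000
Σcross = 576.0000 → A = |Σcross|/2 = 288.0000 mm²
Σ(r_i+r_j)·cross = 20166.7500 → first moment M = |Σ|/6 = 3361.1250
R_c = M/A = 3361.1250/288.0000 = 11.6706 mm
θ = 98° = 1.710423 rad
V = θ·R_c·A = 1.710423·11.6706·288.0000 = 5748.944 mm³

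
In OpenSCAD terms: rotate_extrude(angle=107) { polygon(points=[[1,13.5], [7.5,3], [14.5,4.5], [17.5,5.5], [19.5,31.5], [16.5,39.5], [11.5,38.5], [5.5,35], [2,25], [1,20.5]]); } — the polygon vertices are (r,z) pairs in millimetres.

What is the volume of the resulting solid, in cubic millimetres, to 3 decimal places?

Profile (r,z), 10 vertices: (1,13.5) (7.5,3) (14.5,4.5) (17.5,5.5) (19.5,31.5) (16.5,39.5) (11.5,38.5) (5.5,35) (2,25) (1,20.5)
edge 0: (1,13.5)→(7.5,3)  cross = 1·3 − 7.5·13.5 = -98.2500; (r_i+r_j)·cross = 8.5·-98.2500 = -835.1250
edge 1: (7.5,3)→(14.5,4.5)  cross = 7.5·4.5 − 14.5·3 = -9.7500; (r_i+r_j)·cross = 22·-9.7500 = -214.5000
edge 2: (14.5,4.5)→(17.5,5.5)  cross = 14.5·5.5 − 17.5·4.5 = 1.0000; (r_i+r_j)·cross = 32·1.0000 = 32.0000
edge 3: (17.5,5.5)→(19.5,31.5)  cross = 17.5·31.5 − 19.5·5.5 = 444.0000; (r_i+r_j)·cross = 37·444.0000 = 16428.0000
edge 4: (19.5,31.5)→(16.5,39.5)  cross = 19.5·39.5 − 16.5·31.5 = 250.5000; (r_i+r_j)·cross = 36·250.5000 = 9018.0000
edge 5: (16.5,39.5)→(11.5,38.5)  cross = 16.5·38.5 − 11.5·39.5 = 181.0000; (r_i+r_j)·cross = 28·181.0000 = 5068.0000
edge 6: (11.5,38.5)→(5.5,35)  cross = 11.5·35 − 5.5·38.5 = 190.7500; (r_i+r_j)·cross = 17·190.7500 = 3242.7500
edge 7: (5.5,35)→(2,25)  cross = 5.5·25 − 2·35 = 67.5000; (r_i+r_j)·cross = 7.5·67.5000 = 506.2500
edge 8: (2,25)→(1,20.5)  cross = 2·20.5 − 1·25 = 16.0000; (r_i+r_j)·cross = 3·16.0000 = 48.0000
edge 9: (1,20.5)→(1,13.5)  cross = 1·13.5 − 1·20.5 = -7.0000; (r_i+r_j)·cross = 2·-7.0000 = -14.0000
Σcross = 1035.7500 → A = |Σcross|/2 = 517.8750 mm²
Σ(r_i+r_j)·cross = 33279.3750 → first moment M = |Σ|/6 = 5546.5625
R_c = M/A = 5546.5625/517.8750 = 10.7102 mm
θ = 107° = 1.867502 rad
V = θ·R_c·A = 1.867502·10.7102·517.8750 = 10358.218 mm³

Volume = 10358.218 mm³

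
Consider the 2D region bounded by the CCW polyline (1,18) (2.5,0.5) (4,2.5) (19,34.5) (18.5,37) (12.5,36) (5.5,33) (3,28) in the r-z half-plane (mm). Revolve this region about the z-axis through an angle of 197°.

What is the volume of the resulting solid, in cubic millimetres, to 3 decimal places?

Profile (r,z), 8 vertices: (1,18) (2.5,0.5) (4,2.5) (19,34.5) (18.5,37) (12.5,36) (5.5,33) (3,28)
edge 0: (1,18)→(2.5,0.5)  cross = 1·0.5 − 2.5·18 = -44.5000; (r_i+r_j)·cross = 3.5·-44.5000 = -155.7500
edge 1: (2.5,0.5)→(4,2.5)  cross = 2.5·2.5 − 4·0.5 = 4.2500; (r_i+r_j)·cross = 6.5·4.2500 = 27.6250
edge 2: (4,2.5)→(19,34.5)  cross = 4·34.5 − 19·2.5 = 90.5000; (r_i+r_j)·cross = 23·90.5000 = 2081.5000
edge 3: (19,34.5)→(18.5,37)  cross = 19·37 − 18.5·34.5 = 64.7500; (r_i+r_j)·cross = 37.5·64.7500 = 2428.1250
edge 4: (18.5,37)→(12.5,36)  cross = 18.5·36 − 12.5·37 = 203.5000; (r_i+r_j)·cross = 31·203.5000 = 6308.5000
edge 5: (12.5,36)→(5.5,33)  cross = 12.5·33 − 5.5·36 = 214.5000; (r_i+r_j)·cross = 18·214.5000 = 3861.0000
edge 6: (5.5,33)→(3,28)  cross = 5.5·28 − 3·33 = 55.0000; (r_i+r_j)·cross = 8.5·55.0000 = 467.5000
edge 7: (3,28)→(1,18)  cross = 3·18 − 1·28 = 26.0000; (r_i+r_j)·cross = 4·26.0000 = 104.0000
Σcross = 614.0000 → A = |Σcross|/2 = 307.0000 mm²
Σ(r_i+r_j)·cross = 15122.5000 → first moment M = |Σ|/6 = 2520.4167
R_c = M/A = 2520.4167/307.0000 = 8.2098 mm
θ = 197° = 3.438299 rad
V = θ·R_c·A = 3.438299·8.2098·307.0000 = 8665.945 mm³

Volume = 8665.945 mm³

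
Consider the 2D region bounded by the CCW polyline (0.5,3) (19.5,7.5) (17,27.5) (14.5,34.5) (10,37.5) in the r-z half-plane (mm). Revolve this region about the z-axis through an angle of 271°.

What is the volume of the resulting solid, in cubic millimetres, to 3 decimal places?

Profile (r,z), 5 vertices: (0.5,3) (19.5,7.5) (17,27.5) (14.5,34.5) (10,37.5)
edge 0: (0.5,3)→(19.5,7.5)  cross = 0.5·7.5 − 19.5·3 = -54.7500; (r_i+r_j)·cross = 20·-54.7500 = -1095.0000
edge 1: (19.5,7.5)→(17,27.5)  cross = 19.5·27.5 − 17·7.5 = 408.7500; (r_i+r_j)·cross = 36.5·408.7500 = 14919.3750
edge 2: (17,27.5)→(14.5,34.5)  cross = 17·34.5 − 14.5·27.5 = 187.7500; (r_i+r_j)·cross = 31.5·187.7500 = 5914.1250
edge 3: (14.5,34.5)→(10,37.5)  cross = 14.5·37.5 − 10·34.5 = 198.7500; (r_i+r_j)·cross = 24.5·198.7500 = 4869.3750
edge 4: (10,37.5)→(0.5,3)  cross = 10·3 − 0.5·37.5 = 11.2500; (r_i+r_j)·cross = 10.5·11.2500 = 118.1250
Σcross = 751.7500 → A = |Σcross|/2 = 375.8750 mm²
Σ(r_i+r_j)·cross = 24726.0000 → first moment M = |Σ|/6 = 4121.0000
R_c = M/A = 4121.0000/375.8750 = 10.9638 mm
θ = 271° = 4.729842 rad
V = θ·R_c·A = 4.729842·10.9638·375.8750 = 19491.680 mm³

Volume = 19491.680 mm³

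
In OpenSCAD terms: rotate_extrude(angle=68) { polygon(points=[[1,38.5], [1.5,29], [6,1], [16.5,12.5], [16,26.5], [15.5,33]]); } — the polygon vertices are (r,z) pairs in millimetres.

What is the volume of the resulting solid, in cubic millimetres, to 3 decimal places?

Profile (r,z), 6 vertices: (1,38.5) (1.5,29) (6,1) (16.5,12.5) (16,26.5) (15.5,33)
edge 0: (1,38.5)→(1.5,29)  cross = 1·29 − 1.5·38.5 = -28.7500; (r_i+r_j)·cross = 2.5·-28.7500 = -71.8750
edge 1: (1.5,29)→(6,1)  cross = 1.5·1 − 6·29 = -172.5000; (r_i+r_j)·cross = 7.5·-172.5000 = -1293.7500
edge 2: (6,1)→(16.5,12.5)  cross = 6·12.5 − 16.5·1 = 58.5000; (r_i+r_j)·cross = 22.5·58.5000 = 1316.2500
edge 3: (16.5,12.5)→(16,26.5)  cross = 16.5·26.5 − 16·12.5 = 237.2500; (r_i+r_j)·cross = 32.5·237.2500 = 7710.6250
edge 4: (16,26.5)→(15.5,33)  cross = 16·33 − 15.5·26.5 = 117.2500; (r_i+r_j)·cross = 31.5·117.2500 = 3693.3750
edge 5: (15.5,33)→(1,38.5)  cross = 15.5·38.5 − 1·33 = 563.7500; (r_i+r_j)·cross = 16.5·563.7500 = 9301.8750
Σcross = 775.5000 → A = |Σcross|/2 = 387.7500 mm²
Σ(r_i+r_j)·cross = 20656.5000 → first moment M = |Σ|/6 = 3442.7500
R_c = M/A = 3442.7500/387.7500 = 8.8788 mm
θ = 68° = 1.186824 rad
V = θ·R_c·A = 1.186824·8.8788·387.7500 = 4085.938 mm³

Volume = 4085.938 mm³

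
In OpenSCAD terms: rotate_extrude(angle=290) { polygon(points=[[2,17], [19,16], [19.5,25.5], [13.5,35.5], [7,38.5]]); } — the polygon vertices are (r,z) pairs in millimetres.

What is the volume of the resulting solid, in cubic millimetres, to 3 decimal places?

Volume = 15144.611 mm³

Profile (r,z), 5 vertices: (2,17) (19,16) (19.5,25.5) (13.5,35.5) (7,38.5)
edge 0: (2,17)→(19,16)  cross = 2·16 − 19·17 = -291.0000; (r_i+r_j)·cross = 21·-291.0000 = -6111.0000
edge 1: (19,16)→(19.5,25.5)  cross = 19·25.5 − 19.5·16 = 172.5000; (r_i+r_j)·cross = 38.5·172.5000 = 6641.2500
edge 2: (19.5,25.5)→(13.5,35.5)  cross = 19.5·35.5 − 13.5·25.5 = 348.0000; (r_i+r_j)·cross = 33·348.0000 = 11484.0000
edge 3: (13.5,35.5)→(7,38.5)  cross = 13.5·38.5 − 7·35.5 = 271.2500; (r_i+r_j)·cross = 20.5·271.2500 = 5560.6250
edge 4: (7,38.5)→(2,17)  cross = 7·17 − 2·38.5 = 42.0000; (r_i+r_j)·cross = 9·42.0000 = 378.0000
Σcross = 542.7500 → A = |Σcross|/2 = 271.3750 mm²
Σ(r_i+r_j)·cross = 17952.8750 → first moment M = |Σ|/6 = 2992.1458
R_c = M/A = 2992.1458/271.3750 = 11.0259 mm
θ = 290° = 5.061455 rad
V = θ·R_c·A = 5.061455·11.0259·271.3750 = 15144.611 mm³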